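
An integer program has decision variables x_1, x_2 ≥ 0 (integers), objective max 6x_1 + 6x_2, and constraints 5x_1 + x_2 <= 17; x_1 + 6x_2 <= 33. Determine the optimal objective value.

42

Relaxing integrality, the LP optimum is 44.90 at (x_1,x_2) = (2.38, 5.1), which is not an integer point.
(x_1,x_2)=(2,5): 5·2+1·5=15≤17, 1·2+6·5=32≤33, objective 42.
(x_1,x_2)=(2,4): 5·2+1·4=14≤17, 1·2+6·4=26≤33, objective 36.
(x_1,x_2)=(1,5): 5·1+1·5=10≤17, 1·1+6·5=31≤33, objective 36.
(x_1,x_2)=(1,4): 5·1+1·4=9≤17, 1·1+6·4=25≤33, objective 30.
No feasible integer point exceeds 42.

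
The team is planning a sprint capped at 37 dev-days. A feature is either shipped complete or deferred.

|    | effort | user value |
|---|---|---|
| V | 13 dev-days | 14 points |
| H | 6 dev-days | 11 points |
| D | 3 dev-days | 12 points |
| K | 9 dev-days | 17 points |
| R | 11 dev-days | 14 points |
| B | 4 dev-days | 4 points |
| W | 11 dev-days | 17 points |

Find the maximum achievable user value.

61

This is an integer program with binary decision variables.
Take H, D, K, B, and W: effort 6 + 3 + 9 + 4 + 11 = 33 ≤ 37, user value 11 + 12 + 17 + 4 + 17 = 61.
No other feasible combination does better.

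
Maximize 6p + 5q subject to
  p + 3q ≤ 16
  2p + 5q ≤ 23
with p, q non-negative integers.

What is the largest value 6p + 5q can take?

The continuous relaxation peaks at (11.5, 0) with value 69.00; rounding to a feasible lattice point costs some objective.
(p,q)=(11,0): 1·11+3·0=11≤16, 2·11+5·0=22≤23, objective 66.
(p,q)=(10,0): 1·10+3·0=10≤16, 2·10+5·0=20≤23, objective 60.
No feasible integer point exceeds 66.

66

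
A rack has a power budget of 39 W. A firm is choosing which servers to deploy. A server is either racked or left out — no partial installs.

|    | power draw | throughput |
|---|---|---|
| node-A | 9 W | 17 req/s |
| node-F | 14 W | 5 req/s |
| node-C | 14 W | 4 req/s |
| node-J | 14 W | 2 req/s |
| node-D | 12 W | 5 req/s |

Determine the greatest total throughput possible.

node-A + node-C + node-D: power draw 9 + 14 + 12 = 35 ≤ 39, throughput 17 + 4 + 5 = 26.
node-A + node-F + node-D: power draw 9 + 14 + 12 = 35 ≤ 39, throughput 17 + 5 + 5 = 27.
Best is node-A, node-F, and node-D with total throughput 27.

27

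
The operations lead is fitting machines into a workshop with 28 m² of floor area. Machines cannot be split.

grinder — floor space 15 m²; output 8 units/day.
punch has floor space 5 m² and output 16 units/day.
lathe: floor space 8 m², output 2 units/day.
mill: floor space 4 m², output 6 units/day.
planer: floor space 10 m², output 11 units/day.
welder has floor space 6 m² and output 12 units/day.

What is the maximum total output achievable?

45

punch + planer + welder: floor space 5 + 10 + 6 = 21 ≤ 28, output 16 + 11 + 12 = 39.
punch + mill + planer + welder: floor space 5 + 4 + 10 + 6 = 25 ≤ 28, output 16 + 6 + 11 + 12 = 45.
Best is punch, mill, planer, and welder with total output 45.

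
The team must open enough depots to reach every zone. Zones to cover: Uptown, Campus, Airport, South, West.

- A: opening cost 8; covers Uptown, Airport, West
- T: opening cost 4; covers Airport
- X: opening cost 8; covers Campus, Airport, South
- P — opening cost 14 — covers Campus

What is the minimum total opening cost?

16

Choose A and X: together they cover Uptown, Campus, Airport, South, West — every zone.
Total opening cost: 8 + 8 = 16.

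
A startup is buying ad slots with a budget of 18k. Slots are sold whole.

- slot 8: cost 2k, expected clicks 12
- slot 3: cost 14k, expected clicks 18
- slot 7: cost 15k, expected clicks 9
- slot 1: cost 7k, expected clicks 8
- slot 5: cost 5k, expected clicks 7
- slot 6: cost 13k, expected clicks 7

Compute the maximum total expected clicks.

slot 8 + slot 1 + slot 5: cost 2 + 7 + 5 = 14 ≤ 18, expected clicks 12 + 8 + 7 = 27.
slot 8 + slot 3: cost 2 + 14 = 16 ≤ 18, expected clicks 12 + 18 = 30.
Best is slot 8 and slot 3 with total expected clicks 30.

30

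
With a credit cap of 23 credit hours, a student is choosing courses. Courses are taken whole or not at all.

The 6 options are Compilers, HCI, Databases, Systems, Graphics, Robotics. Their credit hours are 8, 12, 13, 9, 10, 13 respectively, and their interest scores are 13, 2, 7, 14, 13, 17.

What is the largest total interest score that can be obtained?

Allowing fractional choices, the relaxed optimum would be about 34.8, but courses are indivisible.
Graphics + Robotics: credit hours 10 + 13 = 23 ≤ 23, interest score 13 + 17 = 30.
Compilers + Robotics: credit hours 8 + 13 = 21 ≤ 23, interest score 13 + 17 = 30.
Systems + Robotics: credit hours 9 + 13 = 22 ≤ 23, interest score 14 + 17 = 31.
Best is Systems and Robotics with total interest score 31.

31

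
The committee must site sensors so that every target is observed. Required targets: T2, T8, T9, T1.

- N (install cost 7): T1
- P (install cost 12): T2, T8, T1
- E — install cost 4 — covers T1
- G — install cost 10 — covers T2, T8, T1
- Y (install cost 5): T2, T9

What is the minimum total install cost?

The greedy cost-per-new-target heuristic would pick Y, E, and G for 19, but a cheaper cover exists.
Choose G and Y: together they cover T2, T8, T9, T1 — every target.
Total install cost: 10 + 5 = 15.
No cover costs less than 15.

15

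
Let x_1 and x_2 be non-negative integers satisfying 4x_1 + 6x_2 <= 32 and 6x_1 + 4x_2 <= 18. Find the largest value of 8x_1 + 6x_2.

The continuous relaxation peaks at (0, 4.5) with value 27.00; rounding to a feasible lattice point costs some objective.
(x_1,x_2)=(1,3): 4·1+6·3=22≤32, 6·1+4·3=18≤18, objective 26.
(x_1,x_2)=(0,4): 4·0+6·4=24≤32, 6·0+4·4=16≤18, objective 24.
(x_1,x_2)=(1,2): 4·1+6·2=16≤32, 6·1+4·2=14≤18, objective 20.
The best lattice point is (1,3), giving 26.

26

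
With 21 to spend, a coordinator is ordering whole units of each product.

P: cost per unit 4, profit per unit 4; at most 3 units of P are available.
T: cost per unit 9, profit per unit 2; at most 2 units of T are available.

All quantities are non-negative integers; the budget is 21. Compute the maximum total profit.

14

P has the best ratio (4/4); taking only P gives at most 3×4 = 12 (stopped by the supply cap of 3).
Mixing does better — 3×P and 1×T: cost 21 ≤ 21, profit 3·4 + 1·2 = 14.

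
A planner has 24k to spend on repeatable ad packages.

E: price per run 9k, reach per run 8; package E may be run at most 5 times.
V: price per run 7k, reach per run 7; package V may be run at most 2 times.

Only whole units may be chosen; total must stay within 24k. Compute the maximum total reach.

Take 1×E and 2×V: price 23 ≤ 24, reach 1·8 + 2·7 = 22.
V has the best ratio (7/7) and is taken to its limit of 2; remaining capacity is filled optimally with the others.

22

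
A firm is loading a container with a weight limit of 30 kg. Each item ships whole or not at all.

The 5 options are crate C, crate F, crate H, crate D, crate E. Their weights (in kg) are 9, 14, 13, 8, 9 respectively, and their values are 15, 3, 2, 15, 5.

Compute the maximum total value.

35

Treat it as a binary knapsack problem.
crate C + crate H + crate D: weight 9 + 13 + 8 = 30 ≤ 30, value 15 + 2 + 15 = 32.
crate C + crate D + crate E: weight 9 + 8 + 9 = 26 ≤ 30, value 15 + 15 + 5 = 35.
Best is crate C, crate D, and crate E with total value 35.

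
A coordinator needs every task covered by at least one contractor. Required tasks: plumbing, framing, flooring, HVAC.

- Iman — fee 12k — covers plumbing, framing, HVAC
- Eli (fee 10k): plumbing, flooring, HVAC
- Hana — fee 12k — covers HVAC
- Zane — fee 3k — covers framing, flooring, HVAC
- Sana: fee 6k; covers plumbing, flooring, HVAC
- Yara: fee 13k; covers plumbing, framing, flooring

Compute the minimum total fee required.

9

Choose Zane and Sana: together they cover plumbing, framing, flooring, HVAC — every task.
Total fee: 3 + 6 = 9.
No cover costs less than 9.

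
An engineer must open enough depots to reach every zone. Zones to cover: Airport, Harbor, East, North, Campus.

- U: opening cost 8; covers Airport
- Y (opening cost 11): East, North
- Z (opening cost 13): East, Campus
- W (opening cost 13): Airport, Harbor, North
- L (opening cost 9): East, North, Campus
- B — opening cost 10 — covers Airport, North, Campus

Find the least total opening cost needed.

Choose W and L: together they cover Airport, Harbor, East, North, Campus — every zone.
Total opening cost: 13 + 9 = 22.
No cover costs less than 22.

22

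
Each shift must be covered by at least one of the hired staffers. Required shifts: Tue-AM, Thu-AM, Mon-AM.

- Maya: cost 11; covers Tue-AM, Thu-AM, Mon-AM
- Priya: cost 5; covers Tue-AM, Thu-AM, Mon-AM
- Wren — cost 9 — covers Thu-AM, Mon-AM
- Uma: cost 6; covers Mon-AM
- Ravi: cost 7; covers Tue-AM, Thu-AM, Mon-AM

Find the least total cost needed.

This is an integer covering problem.
Priya alone covers Tue-AM, Thu-AM, Mon-AM — every shift.
Total cost: 5.
No cover costs less than 5.

5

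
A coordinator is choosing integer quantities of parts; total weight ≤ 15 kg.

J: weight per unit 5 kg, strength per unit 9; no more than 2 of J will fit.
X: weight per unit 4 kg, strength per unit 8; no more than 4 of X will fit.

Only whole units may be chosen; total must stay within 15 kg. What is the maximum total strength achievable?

X has the best ratio (8/4); taking only X gives at most 3×8 = 24 (stopped by the weight limit).
Mixing does better — 2×J and 1×X: weight 14 ≤ 15, strength 2·9 + 1·8 = 26.

26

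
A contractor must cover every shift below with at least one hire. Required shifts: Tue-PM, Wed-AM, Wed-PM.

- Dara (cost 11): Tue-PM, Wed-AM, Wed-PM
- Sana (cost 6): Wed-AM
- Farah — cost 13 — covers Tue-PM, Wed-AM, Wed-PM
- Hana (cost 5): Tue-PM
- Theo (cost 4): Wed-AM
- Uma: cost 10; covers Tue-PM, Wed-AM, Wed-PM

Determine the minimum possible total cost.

This is an integer covering problem.
Uma alone covers Tue-PM, Wed-AM, Wed-PM — every shift.
Total cost: 10.
No cover costs less than 10.

10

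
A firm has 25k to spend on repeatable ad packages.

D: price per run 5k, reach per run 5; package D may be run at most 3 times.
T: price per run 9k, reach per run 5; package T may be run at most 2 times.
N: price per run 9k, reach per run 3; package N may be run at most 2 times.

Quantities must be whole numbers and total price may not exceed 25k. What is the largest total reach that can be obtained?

This is a bounded integer knapsack.
D has the best ratio (5/5); taking only D gives at most 3×5 = 15 (stopped by the supply cap of 3).
Mixing does better — 3×D and 1×T: price 24 ≤ 25, reach 3·5 + 1·5 = 20.

20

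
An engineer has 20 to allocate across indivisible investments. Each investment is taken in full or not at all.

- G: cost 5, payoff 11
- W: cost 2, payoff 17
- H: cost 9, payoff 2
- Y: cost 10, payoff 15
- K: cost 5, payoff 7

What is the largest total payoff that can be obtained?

43

Treat it as a binary knapsack problem.
Take G, W, and Y: cost 5 + 2 + 10 = 17 ≤ 20, payoff 11 + 17 + 15 = 43.
No other feasible combination does better.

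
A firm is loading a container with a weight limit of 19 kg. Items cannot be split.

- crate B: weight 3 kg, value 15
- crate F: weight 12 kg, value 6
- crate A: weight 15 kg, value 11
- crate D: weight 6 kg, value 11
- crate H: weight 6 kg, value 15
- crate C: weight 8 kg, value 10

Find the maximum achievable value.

41

This is an integer program with binary decision variables.
Allowing fractional choices, the relaxed optimum would be about 46.0, but items are indivisible.
crate B + crate D + crate H: weight 3 + 6 + 6 = 15 ≤ 19, value 15 + 11 + 15 = 41.
crate B + crate H + crate C: weight 3 + 6 + 8 = 17 ≤ 19, value 15 + 15 + 10 = 40.
Best is crate B, crate D, and crate H with total value 41.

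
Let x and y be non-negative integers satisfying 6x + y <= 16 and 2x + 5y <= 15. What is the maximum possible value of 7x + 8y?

30

The continuous relaxation peaks at (2.32, 2.07) with value 32.82; rounding to a feasible lattice point costs some objective.
(x,y)=(2,2): 6·2+1·2=14≤16, 2·2+5·2=14≤15, objective 30.
(x,y)=(1,2): 6·1+1·2=8≤16, 2·1+5·2=12≤15, objective 23.
(x,y)=(2,1): 6·2+1·1=13≤16, 2·2+5·1=9≤15, objective 22.
No feasible integer point exceeds 30.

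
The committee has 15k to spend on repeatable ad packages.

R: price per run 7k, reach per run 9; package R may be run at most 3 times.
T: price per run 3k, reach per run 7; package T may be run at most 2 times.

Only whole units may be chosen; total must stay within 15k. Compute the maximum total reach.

2×R: price 14 ≤ 15, reach 2·9 = 18.
1×R and 2×T: price 13 ≤ 15, reach 1·9 + 2·7 = 23.
Best is 23.

23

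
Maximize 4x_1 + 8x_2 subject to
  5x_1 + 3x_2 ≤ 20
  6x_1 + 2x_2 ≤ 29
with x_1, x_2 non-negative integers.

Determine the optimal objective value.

(x_1,x_2)=(0,6): 5·0+3·6=18≤20, 6·0+2·6=12≤29, objective 48.
(x_1,x_2)=(1,5): 5·1+3·5=20≤20, 6·1+2·5=16≤29, objective 44.
(x_1,x_2)=(0,5): 5·0+3·5=15≤20, 6·0+2·5=10≤29, objective 40.
Maximum is 48 at (x_1,x_2)=(0,6).

48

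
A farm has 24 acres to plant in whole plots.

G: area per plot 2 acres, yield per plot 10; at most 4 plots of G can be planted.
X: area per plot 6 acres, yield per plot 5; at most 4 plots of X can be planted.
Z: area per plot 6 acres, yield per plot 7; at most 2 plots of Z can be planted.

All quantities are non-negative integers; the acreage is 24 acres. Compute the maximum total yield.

54

4×G and 2×Z: area 20 ≤ 24, yield 4·10 + 2·7 = 54.
4×G, 1×X, and 1×Z: area 20 ≤ 24, yield 4·10 + 1·5 + 1·7 = 52.
Best is 54.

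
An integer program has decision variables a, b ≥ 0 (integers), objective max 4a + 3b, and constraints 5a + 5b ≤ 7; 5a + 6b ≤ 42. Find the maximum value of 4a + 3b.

4

Relaxing integrality, the LP optimum is 5.60 at (a,b) = (1.4, 0), which is not an integer point.
(a,b)=(1,0): 5·1+5·0=5≤7, 5·1+6·0=5≤42, objective 4.
(a,b)=(0,1): 5·0+5·1=5≤7, 5·0+6·1=6≤42, objective 3.
The best lattice point is (1,0), giving 4.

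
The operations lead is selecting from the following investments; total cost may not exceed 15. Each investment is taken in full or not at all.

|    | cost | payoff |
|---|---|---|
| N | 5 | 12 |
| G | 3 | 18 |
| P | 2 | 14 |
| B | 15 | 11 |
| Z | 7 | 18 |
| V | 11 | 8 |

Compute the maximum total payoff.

50

Treat it as a binary knapsack problem.
Allowing fractional choices, the relaxed optimum would be about 57.2, but investments are indivisible.
N + G + P: cost 5 + 3 + 2 = 10 ≤ 15, payoff 12 + 18 + 14 = 44.
N + G + Z: cost 5 + 3 + 7 = 15 ≤ 15, payoff 12 + 18 + 18 = 48.
G + P + Z: cost 3 + 2 + 7 = 12 ≤ 15, payoff 18 + 14 + 18 = 50.
Best is G, P, and Z with total payoff 50.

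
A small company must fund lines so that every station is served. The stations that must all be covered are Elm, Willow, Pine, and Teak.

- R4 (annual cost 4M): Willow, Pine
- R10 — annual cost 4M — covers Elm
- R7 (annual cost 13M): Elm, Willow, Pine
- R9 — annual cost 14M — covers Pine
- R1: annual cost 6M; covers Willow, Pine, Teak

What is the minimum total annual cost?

The greedy cost-per-new-station heuristic would pick R4, R10, and R1 for 14, but a cheaper cover exists.
Choose R10 and R1: together they cover Elm, Willow, Pine, Teak — every station.
Total annual cost: 4 + 6 = 10.
No cover costs less than 10.

10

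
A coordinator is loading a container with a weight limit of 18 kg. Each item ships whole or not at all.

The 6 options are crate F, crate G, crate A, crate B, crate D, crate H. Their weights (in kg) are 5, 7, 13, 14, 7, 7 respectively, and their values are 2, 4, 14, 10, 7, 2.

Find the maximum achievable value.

16

crate A: weight 13 ≤ 18, value 14.
crate G + crate D: weight 7 + 7 = 14 ≤ 18, value 4 + 7 = 11.
crate F + crate A: weight 5 + 13 = 18 ≤ 18, value 2 + 14 = 16.
Best is crate F and crate A with total value 16.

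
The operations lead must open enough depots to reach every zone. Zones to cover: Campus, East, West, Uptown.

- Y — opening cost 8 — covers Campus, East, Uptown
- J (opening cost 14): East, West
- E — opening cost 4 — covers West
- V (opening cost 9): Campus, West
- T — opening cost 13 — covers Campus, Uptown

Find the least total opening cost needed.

Choose Y and E: together they cover Campus, East, West, Uptown — every zone.
Total opening cost: 8 + 4 = 12.
No cover costs less than 12.

12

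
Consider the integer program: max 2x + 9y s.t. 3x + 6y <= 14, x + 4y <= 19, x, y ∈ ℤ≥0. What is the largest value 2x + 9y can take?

18

Relaxing integrality, the LP optimum is 21.00 at (x,y) = (0, 2.33), which is not an integer point.
(x,y)=(0,2): 3·0+6·2=12≤14, 1·0+4·2=8≤19, objective 18.
(x,y)=(1,1): 3·1+6·1=9≤14, 1·1+4·1=5≤19, objective 11.
(x,y)=(0,1): 3·0+6·1=6≤14, 1·0+4·1=4≤19, objective 9.
No feasible integer point exceeds 18.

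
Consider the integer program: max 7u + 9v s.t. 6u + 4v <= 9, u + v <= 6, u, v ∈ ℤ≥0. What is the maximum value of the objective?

18

(u,v)=(0,2) is feasible, giving 18.
(u,v)=(0,1) is feasible, giving 9.
No feasible integer point exceeds 18.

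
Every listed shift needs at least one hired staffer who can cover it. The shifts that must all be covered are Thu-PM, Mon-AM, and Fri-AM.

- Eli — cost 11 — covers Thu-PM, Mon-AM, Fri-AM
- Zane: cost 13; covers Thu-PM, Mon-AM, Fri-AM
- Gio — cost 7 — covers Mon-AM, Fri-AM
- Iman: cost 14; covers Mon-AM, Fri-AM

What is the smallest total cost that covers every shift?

The greedy cost-per-new-shift heuristic would pick Gio and Eli for 18, but a cheaper cover exists.
Eli alone covers Thu-PM, Mon-AM, Fri-AM — every shift.
Total cost: 11.
No cover costs less than 11.

11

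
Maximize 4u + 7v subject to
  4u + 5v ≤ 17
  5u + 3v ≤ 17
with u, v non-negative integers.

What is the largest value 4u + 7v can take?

21

The continuous relaxation peaks at (0, 3.4) with value 23.80; rounding to a feasible lattice point costs some objective.
(u,v)=(0,3): 4·0+5·3=15≤17, 5·0+3·3=9≤17, objective 21.
(u,v)=(1,2): 4·1+5·2=14≤17, 5·1+3·2=11≤17, objective 18.
The best lattice point is (0,3), giving 21.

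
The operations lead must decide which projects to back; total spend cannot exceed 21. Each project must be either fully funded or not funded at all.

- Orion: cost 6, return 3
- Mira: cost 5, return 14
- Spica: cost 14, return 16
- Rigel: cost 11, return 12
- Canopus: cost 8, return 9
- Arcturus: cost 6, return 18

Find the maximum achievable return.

Allowing fractional choices, the relaxed optimum would be about 43.4, but projects are indivisible.
Mira + Canopus + Arcturus: cost 5 + 8 + 6 = 19 ≤ 21, return 14 + 9 + 18 = 41.
Orion + Mira + Arcturus: cost 6 + 5 + 6 = 17 ≤ 21, return 3 + 14 + 18 = 35.
Best is Mira, Canopus, and Arcturus with total return 41.

41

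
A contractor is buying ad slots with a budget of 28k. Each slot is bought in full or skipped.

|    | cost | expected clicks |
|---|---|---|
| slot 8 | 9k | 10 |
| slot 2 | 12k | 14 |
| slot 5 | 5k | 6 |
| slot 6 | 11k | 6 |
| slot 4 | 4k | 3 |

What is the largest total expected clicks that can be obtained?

30

slot 8 + slot 2 + slot 5: cost 9 + 12 + 5 = 26 ≤ 28, expected clicks 10 + 14 + 6 = 30.
slot 8 + slot 2 + slot 4: cost 9 + 12 + 4 = 25 ≤ 28, expected clicks 10 + 14 + 3 = 27.
slot 2 + slot 5 + slot 6: cost 12 + 5 + 11 = 28 ≤ 28, expected clicks 14 + 6 + 6 = 26.
Best is slot 8, slot 2, and slot 5 with total expected clicks 30.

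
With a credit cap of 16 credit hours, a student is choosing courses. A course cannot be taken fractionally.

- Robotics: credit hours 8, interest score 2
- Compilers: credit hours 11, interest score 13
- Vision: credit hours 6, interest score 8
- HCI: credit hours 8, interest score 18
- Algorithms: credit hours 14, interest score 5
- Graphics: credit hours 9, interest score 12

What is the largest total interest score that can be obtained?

Take Vision and HCI: credit hours 6 + 8 = 14 ≤ 16, interest score 8 + 18 = 26.
No other feasible combination does better.

26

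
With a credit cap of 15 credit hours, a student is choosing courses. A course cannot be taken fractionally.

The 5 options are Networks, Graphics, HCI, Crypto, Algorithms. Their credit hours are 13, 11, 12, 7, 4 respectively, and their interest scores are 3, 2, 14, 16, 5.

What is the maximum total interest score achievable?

21

Crypto + Algorithms: credit hours 7 + 4 = 11 ≤ 15, interest score 16 + 5 = 21.
HCI: credit hours 12 ≤ 15, interest score 14.
Crypto: credit hours 7 ≤ 15, interest score 16.
Best is Crypto and Algorithms with total interest score 21.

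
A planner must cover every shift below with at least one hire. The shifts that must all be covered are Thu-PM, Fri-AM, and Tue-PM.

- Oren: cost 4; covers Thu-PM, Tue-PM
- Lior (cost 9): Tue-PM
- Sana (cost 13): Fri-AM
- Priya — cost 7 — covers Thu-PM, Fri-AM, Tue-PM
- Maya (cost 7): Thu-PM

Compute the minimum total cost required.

The greedy cost-per-new-shift heuristic would pick Oren and Priya for 11, but a cheaper cover exists.
Priya alone covers Thu-PM, Fri-AM, Tue-PM — every shift.
Total cost: 7.
No cover costs less than 7.

7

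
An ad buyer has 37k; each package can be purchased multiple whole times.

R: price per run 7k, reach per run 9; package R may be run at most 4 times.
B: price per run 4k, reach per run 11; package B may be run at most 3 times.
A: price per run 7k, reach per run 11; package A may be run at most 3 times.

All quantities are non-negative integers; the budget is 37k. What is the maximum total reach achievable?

66

Take 3×B and 3×A: price 33 ≤ 37, reach 3·11 + 3·11 = 66.
B has the best ratio (11/4) and is taken to its limit of 3; remaining capacity is filled optimally with the others.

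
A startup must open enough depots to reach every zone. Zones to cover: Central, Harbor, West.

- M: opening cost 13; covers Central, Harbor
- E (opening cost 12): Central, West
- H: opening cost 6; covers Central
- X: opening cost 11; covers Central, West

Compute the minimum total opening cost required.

Choose M and X: together they cover Central, Harbor, West — every zone.
Total opening cost: 13 + 11 = 24.
No cover costs less than 24.

24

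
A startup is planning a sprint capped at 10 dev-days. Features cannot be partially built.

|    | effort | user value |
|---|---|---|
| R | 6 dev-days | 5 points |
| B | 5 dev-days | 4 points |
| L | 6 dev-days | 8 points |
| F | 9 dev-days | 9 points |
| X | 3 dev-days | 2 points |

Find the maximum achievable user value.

Take L and X: effort 6 + 3 = 9 ≤ 10, user value 8 + 2 = 10.
No other feasible combination does better.

10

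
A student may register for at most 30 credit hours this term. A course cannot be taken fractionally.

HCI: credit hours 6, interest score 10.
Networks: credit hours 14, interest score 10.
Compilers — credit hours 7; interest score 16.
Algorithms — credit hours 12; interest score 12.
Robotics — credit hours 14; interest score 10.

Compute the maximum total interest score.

Take HCI, Compilers, and Algorithms: credit hours 6 + 7 + 12 = 25 ≤ 30, interest score 10 + 16 + 12 = 38.
No other feasible combination does better.

38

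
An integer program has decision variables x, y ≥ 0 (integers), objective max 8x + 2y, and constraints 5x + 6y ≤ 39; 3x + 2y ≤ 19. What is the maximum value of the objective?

48

Relaxing integrality, the LP optimum is 50.67 at (x,y) = (6.33, 0), which is not an integer point.
(x,y)=(6,0): 5·6+6·0=30≤39, 3·6+2·0=18≤19, objective 48.
(x,y)=(5,1): 5·5+6·1=31≤39, 3·5+2·1=17≤19, objective 42.
(x,y)=(5,0): 5·5+6·0=25≤39, 3·5+2·0=15≤19, objective 40.
No feasible integer point exceeds 48.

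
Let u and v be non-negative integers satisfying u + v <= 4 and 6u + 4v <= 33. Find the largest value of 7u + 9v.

36

(u,v)=(0,4) is feasible, giving 36.
(u,v)=(1,3) is feasible, giving 34.
No feasible integer point exceeds 36.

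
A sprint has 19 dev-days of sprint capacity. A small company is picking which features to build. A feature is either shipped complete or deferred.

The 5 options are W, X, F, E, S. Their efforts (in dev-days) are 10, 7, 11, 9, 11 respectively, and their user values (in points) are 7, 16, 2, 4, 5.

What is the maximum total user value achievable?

X + S: effort 7 + 11 = 18 ≤ 19, user value 16 + 5 = 21.
W + X: effort 10 + 7 = 17 ≤ 19, user value 7 + 16 = 23.
Best is W and X with total user value 23.

23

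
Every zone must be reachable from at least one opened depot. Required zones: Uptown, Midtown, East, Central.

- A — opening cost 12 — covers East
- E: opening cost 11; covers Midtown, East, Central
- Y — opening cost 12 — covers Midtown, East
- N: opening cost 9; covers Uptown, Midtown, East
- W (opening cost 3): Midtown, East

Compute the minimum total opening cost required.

20

This is a weighted set-cover instance.
Choose E and N: together they cover Uptown, Midtown, East, Central — every zone.
Total opening cost: 11 + 9 = 20.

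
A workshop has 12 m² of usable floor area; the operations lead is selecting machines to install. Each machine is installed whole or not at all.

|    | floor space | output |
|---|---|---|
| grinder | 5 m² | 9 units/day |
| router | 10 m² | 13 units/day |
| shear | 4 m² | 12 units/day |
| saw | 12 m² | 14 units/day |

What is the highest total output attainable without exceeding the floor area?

21

Treat it as a binary knapsack problem.
grinder + shear: floor space 5 + 4 = 9 ≤ 12, output 9 + 12 = 21.
saw: floor space 12 ≤ 12, output 14.
router: floor space 10 ≤ 12, output 13.
Best is grinder and shear with total output 21.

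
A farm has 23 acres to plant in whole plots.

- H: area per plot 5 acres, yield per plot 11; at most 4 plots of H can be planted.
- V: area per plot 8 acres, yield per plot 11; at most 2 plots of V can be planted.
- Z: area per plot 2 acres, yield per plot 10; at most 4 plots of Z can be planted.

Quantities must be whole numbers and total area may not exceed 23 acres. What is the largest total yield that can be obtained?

Z has the best ratio (10/2); taking only Z gives at most 4×10 = 40 (stopped by the supply cap of 4).
Mixing does better — 3×H and 4×Z: area 23 ≤ 23, yield 3·11 + 4·10 = 73.

73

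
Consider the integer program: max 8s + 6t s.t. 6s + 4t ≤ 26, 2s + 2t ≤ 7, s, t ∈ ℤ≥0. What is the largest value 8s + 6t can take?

24

(s,t)=(3,0): 6·3+4·0=18≤26, 2·3+2·0=6≤7, objective 24.
(s,t)=(2,1): 6·2+4·1=16≤26, 2·2+2·1=6≤7, objective 22.
(s,t)=(2,0): 6·2+4·0=12≤26, 2·2+2·0=4≤7, objective 16.
Maximum is 24 at (s,t)=(3,0).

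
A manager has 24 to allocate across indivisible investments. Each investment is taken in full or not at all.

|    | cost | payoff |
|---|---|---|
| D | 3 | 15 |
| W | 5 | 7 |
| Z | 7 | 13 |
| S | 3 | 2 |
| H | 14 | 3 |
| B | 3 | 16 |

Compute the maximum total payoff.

53

Allowing fractional choices, the relaxed optimum would be about 53.6, but investments are indivisible.
D + Z + S + B: cost 3 + 7 + 3 + 3 = 16 ≤ 24, payoff 15 + 13 + 2 + 16 = 46.
D + W + Z + S + B: cost 3 + 5 + 7 + 3 + 3 = 21 ≤ 24, payoff 15 + 7 + 13 + 2 + 16 = 53.
D + W + Z + B: cost 3 + 5 + 7 + 3 = 18 ≤ 24, payoff 15 + 7 + 13 + 16 = 51.
Best is D, W, Z, S, and B with total payoff 53.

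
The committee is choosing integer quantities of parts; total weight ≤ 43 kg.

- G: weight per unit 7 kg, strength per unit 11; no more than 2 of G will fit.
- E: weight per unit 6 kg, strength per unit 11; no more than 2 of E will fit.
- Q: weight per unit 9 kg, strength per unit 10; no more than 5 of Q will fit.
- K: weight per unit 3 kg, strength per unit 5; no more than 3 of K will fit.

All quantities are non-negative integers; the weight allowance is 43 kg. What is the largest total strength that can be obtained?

E has the best ratio (11/6); taking only E gives at most 2×11 = 22 (stopped by the supply cap of 2).
Mixing does better — 2×G, 2×E, 1×Q, and 2×K: weight 41 ≤ 43, strength 2·11 + 2·11 + 1·10 + 2·5 = 64.

64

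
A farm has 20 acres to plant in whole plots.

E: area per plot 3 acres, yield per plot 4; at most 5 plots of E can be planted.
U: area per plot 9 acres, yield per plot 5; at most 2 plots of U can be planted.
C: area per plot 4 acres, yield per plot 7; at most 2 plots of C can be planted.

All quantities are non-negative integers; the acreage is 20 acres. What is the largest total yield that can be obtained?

30

C has the best ratio (7/4); taking only C gives at most 2×7 = 14 (stopped by the supply cap of 2).
Mixing does better — 4×E and 2×C: area 20 ≤ 20, yield 4·4 + 2·7 = 30.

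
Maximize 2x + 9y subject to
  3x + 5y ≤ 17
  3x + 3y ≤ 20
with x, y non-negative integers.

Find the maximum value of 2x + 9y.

Relaxing integrality, the LP optimum is 30.60 at (x,y) = (0, 3.4), which is not an integer point.
(x,y)=(0,3): 3·0+5·3=15≤17, 3·0+3·3=9≤20, objective 27.
(x,y)=(1,2): 3·1+5·2=13≤17, 3·1+3·2=9≤20, objective 20.
(x,y)=(0,2): 3·0+5·2=10≤17, 3·0+3·2=6≤20, objective 18.
No feasible integer point exceeds 27.

27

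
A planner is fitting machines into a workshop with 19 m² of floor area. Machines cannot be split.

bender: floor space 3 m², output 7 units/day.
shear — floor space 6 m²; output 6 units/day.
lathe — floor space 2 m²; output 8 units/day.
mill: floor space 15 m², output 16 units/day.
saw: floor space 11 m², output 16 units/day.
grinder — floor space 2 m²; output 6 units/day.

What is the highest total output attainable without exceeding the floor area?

37

This is an integer program with binary decision variables.
bender + lathe + saw: floor space 3 + 2 + 11 = 16 ≤ 19, output 7 + 8 + 16 = 31.
lathe + saw + grinder: floor space 2 + 11 + 2 = 15 ≤ 19, output 8 + 16 + 6 = 30.
bender + lathe + saw + grinder: floor space 3 + 2 + 11 + 2 = 18 ≤ 19, output 7 + 8 + 16 + 6 = 37.
Best is bender, lathe, saw, and grinder with total output 37.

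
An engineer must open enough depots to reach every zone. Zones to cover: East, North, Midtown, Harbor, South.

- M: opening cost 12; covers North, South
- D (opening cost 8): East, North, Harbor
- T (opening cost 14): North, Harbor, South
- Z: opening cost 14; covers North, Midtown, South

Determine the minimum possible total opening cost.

22

Choose D and Z: together they cover East, North, Midtown, Harbor, South — every zone.
Total opening cost: 8 + 14 = 22.
No cover costs less than 22.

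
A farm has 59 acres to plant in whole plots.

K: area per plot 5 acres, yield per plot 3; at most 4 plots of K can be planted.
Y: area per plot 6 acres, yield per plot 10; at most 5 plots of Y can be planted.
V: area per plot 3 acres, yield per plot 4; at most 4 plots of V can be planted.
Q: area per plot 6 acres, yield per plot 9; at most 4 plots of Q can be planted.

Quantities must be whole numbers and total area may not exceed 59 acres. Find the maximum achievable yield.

Y has the best ratio (10/6); taking only Y gives at most 5×10 = 50 (stopped by the supply cap of 5).
Mixing does better — 5×Y, 1×V, and 4×Q: area 57 ≤ 59, yield 5·10 + 1·4 + 4·9 = 90.

90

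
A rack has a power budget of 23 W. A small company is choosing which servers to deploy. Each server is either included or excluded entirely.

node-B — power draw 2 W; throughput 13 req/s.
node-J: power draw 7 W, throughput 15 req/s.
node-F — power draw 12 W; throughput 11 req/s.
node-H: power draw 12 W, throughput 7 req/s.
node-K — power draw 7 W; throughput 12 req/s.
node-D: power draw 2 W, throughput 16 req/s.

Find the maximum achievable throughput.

Take node-B, node-J, node-K, and node-D: power draw 2 + 7 + 7 + 2 = 18 ≤ 23, throughput 13 + 15 + 12 + 16 = 56.
No other feasible combination does better.

56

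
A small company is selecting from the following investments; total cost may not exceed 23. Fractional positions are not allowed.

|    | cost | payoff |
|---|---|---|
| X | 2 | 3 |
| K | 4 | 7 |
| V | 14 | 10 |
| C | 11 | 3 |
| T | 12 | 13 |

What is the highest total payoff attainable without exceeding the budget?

23

Allowing fractional choices, the relaxed optimum would be about 26.6, but investments are indivisible.
X + K + V: cost 2 + 4 + 14 = 20 ≤ 23, payoff 3 + 7 + 10 = 20.
K + T: cost 4 + 12 = 16 ≤ 23, payoff 7 + 13 = 20.
X + K + T: cost 2 + 4 + 12 = 18 ≤ 23, payoff 3 + 7 + 13 = 23.
Best is X, K, and T with total payoff 23.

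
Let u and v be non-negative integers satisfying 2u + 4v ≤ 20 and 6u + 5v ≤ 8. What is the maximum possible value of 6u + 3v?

6

The continuous relaxation peaks at (1.33, 0) with value 8.00; rounding to a feasible lattice point costs some objective.
(u,v)=(1,0): 2·1+4·0=2≤20, 6·1+5·0=6≤8, objective 6.
(u,v)=(0,1): 2·0+4·1=4≤20, 6·0+5·1=5≤8, objective 3.
(u,v)=(0,0): 2·0+4·0=0≤20, 6·0+5·0=0≤8, objective 0.
Maximum is 6 at (u,v)=(1,0).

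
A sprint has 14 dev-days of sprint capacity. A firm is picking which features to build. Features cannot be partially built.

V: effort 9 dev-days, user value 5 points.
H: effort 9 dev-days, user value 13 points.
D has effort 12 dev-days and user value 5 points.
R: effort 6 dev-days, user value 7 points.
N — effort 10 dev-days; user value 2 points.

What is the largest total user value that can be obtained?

Allowing fractional choices, the relaxed optimum would be about 18.8, but features are indivisible.
H: effort 9 ≤ 14, user value 13.
R: effort 6 ≤ 14, user value 7.
Best is H with total user value 13.

13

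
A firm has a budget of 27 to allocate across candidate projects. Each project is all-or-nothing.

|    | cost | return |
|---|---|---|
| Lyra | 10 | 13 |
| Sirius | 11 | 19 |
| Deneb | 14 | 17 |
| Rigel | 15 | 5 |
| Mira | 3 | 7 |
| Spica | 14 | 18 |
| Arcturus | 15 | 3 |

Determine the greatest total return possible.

Lyra + Sirius + Mira: cost 10 + 11 + 3 = 24 ≤ 27, return 13 + 19 + 7 = 39.
Lyra + Mira + Spica: cost 10 + 3 + 14 = 27 ≤ 27, return 13 + 7 + 18 = 38.
Best is Lyra, Sirius, and Mira with total return 39.

39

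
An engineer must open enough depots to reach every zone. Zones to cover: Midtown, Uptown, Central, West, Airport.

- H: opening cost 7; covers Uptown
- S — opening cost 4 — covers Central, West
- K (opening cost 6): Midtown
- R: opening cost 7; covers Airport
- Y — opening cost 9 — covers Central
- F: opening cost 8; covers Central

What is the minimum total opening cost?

24

Choose H, S, K, and R: together they cover Midtown, Uptown, Central, West, Airport — every zone.
Total opening cost: 7 + 4 + 6 + 7 = 24.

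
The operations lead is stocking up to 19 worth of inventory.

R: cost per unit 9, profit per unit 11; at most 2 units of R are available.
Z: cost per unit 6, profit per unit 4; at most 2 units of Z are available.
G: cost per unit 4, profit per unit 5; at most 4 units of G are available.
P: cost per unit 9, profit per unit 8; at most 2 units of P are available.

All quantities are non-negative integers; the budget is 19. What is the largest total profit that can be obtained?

Take 2×R: cost 18 ≤ 19, profit 2·11 = 22.
No other integer combination yields more.

22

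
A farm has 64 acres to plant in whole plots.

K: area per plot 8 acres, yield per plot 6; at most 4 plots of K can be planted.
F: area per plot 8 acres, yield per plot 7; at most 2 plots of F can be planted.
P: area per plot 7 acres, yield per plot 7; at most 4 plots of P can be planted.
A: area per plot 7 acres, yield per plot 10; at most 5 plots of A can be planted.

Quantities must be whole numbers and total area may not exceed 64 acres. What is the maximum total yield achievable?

78

1×F, 3×P, and 5×A: area 64 ≤ 64, yield 1·7 + 3·7 + 5·10 = 78.
4×P and 5×A: area 63 ≤ 64, yield 4·7 + 5·10 = 78.
Best is 78.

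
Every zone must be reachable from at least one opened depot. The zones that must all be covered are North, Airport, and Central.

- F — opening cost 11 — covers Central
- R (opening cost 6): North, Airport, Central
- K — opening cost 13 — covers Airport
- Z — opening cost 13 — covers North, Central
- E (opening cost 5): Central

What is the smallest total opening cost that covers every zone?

6

R alone covers North, Airport, Central — every zone.
Total opening cost: 6.
No cover costs less than 6.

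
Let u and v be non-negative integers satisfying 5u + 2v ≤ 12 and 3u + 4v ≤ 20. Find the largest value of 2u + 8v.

(u,v)=(0,5): 5·0+2·5=10≤12, 3·0+4·5=20≤20, objective 40.
(u,v)=(0,4): 5·0+2·4=8≤12, 3·0+4·4=16≤20, objective 32.
Maximum is 40 at (u,v)=(0,5).

40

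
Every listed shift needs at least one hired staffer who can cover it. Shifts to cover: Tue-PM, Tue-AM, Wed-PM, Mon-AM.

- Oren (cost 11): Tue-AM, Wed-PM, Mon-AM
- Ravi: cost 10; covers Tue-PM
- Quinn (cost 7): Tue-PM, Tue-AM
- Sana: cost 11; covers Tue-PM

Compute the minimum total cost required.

18

Choose Oren and Quinn: together they cover Tue-PM, Tue-AM, Wed-PM, Mon-AM — every shift.
Total cost: 11 + 7 = 18.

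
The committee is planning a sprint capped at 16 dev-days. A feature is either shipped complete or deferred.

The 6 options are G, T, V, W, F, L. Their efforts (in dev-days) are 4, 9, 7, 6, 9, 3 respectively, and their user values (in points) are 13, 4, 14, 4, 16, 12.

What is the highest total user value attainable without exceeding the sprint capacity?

41

Take G, F, and L: effort 4 + 9 + 3 = 16 ≤ 16, user value 13 + 16 + 12 = 41.
No other feasible combination does better.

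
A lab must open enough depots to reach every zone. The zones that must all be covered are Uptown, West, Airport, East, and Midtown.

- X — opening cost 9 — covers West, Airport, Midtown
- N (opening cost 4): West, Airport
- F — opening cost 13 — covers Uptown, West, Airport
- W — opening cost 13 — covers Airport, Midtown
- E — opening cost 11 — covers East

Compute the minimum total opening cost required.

The greedy cost-per-new-zone heuristic would pick N, X, E, and F for 37, but a cheaper cover exists.
Choose X, F, and E: together they cover Uptown, West, Airport, East, Midtown — every zone.
Total opening cost: 9 + 13 + 11 = 33.
No cover costs less than 33.

33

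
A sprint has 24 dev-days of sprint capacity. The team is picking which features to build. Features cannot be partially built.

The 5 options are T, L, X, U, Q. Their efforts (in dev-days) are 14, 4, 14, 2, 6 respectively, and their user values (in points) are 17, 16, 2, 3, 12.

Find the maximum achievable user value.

Treat it as a binary knapsack problem.
Take T, L, and Q: effort 14 + 4 + 6 = 24 ≤ 24, user value 17 + 16 + 12 = 45.
No other feasible combination does better.

45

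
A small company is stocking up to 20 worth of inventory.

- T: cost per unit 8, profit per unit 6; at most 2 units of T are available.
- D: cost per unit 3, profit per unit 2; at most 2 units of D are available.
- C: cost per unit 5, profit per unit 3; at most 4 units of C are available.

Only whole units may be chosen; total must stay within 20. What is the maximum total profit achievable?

T has the best ratio (6/8); taking only T gives at most 2×6 = 12 (stopped by the cost limit).
Mixing does better — 2×T and 1×D: cost 19 ≤ 20, profit 2·6 + 1·2 = 14.

14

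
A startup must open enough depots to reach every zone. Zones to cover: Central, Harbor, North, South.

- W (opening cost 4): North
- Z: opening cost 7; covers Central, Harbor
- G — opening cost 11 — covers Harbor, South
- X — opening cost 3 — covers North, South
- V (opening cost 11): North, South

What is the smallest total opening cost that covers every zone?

Choose Z and X: together they cover Central, Harbor, North, South — every zone.
Total opening cost: 7 + 3 = 10.
No cover costs less than 10.

10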